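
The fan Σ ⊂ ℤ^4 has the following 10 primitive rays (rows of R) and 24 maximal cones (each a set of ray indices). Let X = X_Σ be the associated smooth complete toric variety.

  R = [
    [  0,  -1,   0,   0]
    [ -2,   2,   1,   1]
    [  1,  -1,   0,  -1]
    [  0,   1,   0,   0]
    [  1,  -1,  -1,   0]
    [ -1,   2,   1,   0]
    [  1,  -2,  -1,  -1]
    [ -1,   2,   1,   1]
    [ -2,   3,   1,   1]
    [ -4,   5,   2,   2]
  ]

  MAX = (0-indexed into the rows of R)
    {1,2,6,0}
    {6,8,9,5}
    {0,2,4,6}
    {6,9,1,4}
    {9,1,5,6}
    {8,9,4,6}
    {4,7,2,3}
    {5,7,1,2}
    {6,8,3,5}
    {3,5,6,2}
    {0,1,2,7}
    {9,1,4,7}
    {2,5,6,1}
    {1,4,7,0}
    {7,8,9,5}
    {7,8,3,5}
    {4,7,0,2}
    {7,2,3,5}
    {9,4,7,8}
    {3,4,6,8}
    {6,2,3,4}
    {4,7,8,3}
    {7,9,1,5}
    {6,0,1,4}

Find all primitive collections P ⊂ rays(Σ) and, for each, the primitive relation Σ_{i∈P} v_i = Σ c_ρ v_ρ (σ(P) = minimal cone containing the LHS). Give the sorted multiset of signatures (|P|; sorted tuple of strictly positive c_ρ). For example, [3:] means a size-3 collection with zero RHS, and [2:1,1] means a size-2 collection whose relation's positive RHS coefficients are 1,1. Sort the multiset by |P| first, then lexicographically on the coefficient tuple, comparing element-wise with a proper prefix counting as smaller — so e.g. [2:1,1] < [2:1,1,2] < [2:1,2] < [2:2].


Primitive collections (12):

  • {0,3}:  v_{0} + v_{3} = 0  →  sig = [2:]
  • {6,7}:  v_{6} + v_{7} = 0  →  sig = [2:]
  • {0,8}:  v_{0} + v_{8} = v_{1}  →  sig = [2:1]
  • {1,3}:  v_{1} + v_{3} = v_{8}  →  sig = [2:1]
  • {1,8}:  v_{1} + v_{8} = v_{9}  →  sig = [2:1]
  • {2,8}:  v_{2} + v_{8} = v_{5}  →  sig = [2:1]
  • {4,5}:  v_{4} + v_{5} = v_{3}  →  sig = [2:1]
  • {0,5}:  v_{0} + v_{5} = v_{1} + v_{2}  →  sig = [2:1,1]
  • {2,9}:  v_{2} + v_{9} = v_{1} + v_{5}  →  sig = [2:1,1]
  • {0,9}:  v_{0} + v_{9} = 2·v_{1}  →  sig = [2:2]
  • {3,9}:  v_{3} + v_{9} = 2·v_{8}  →  sig = [2:2]
  • {1,2,4}:  v_{1} + v_{2} + v_{4} = 0  →  sig = [3:]

so the primitive-relation signature multiset is
{ [2:] ×2,  [2:1] ×5,  [2:1,1] ×2,  [2:2] ×2,  [3:] }


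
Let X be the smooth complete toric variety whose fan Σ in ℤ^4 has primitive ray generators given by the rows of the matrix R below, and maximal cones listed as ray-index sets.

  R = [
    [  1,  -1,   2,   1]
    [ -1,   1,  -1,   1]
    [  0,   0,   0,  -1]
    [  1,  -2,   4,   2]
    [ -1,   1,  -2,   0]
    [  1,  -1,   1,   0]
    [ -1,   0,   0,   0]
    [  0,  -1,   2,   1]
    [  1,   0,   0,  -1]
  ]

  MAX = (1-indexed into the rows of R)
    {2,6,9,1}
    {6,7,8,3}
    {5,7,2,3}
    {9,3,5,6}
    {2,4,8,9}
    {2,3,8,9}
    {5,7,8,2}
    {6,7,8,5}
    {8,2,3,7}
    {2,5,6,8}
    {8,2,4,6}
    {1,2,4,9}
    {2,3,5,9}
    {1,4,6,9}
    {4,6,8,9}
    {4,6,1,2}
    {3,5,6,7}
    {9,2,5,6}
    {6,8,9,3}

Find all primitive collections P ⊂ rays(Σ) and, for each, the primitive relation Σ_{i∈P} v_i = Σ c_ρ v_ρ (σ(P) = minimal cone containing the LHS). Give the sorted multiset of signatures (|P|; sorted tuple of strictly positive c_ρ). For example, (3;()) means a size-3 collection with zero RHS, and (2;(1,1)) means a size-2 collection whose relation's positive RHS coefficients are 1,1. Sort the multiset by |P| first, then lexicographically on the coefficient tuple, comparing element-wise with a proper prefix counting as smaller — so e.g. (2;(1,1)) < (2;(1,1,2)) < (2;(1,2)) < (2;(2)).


Minimal non-faces — 14 found among 9 rays, 19 max cones:

  P = {1,7}:  v_{1} + v_{7} = v_{8}  →  sig = (2;(1))
  P = {1,8}:  v_{1} + v_{8} = v_{4}  →  sig = (2;(1))
  P = {7,9}:  v_{7} + v_{9} = v_{3}  →  sig = (2;(1))
  P = {1,3}:  v_{1} + v_{3} = v_{8} + v_{9}  →  sig = (2;(1,1))
  P = {1,5}:  v_{1} + v_{5} = v_{2} + v_{6}  →  sig = (2;(1,1))
  P = {4,5}:  v_{4} + v_{5} = v_{2} + v_{6} + v_{8}  →  sig = (2;(1,1,1))
  P = {3,4}:  v_{3} + v_{4} = 2·v_{8} + v_{9}  →  sig = (2;(1,2))
  P = {4,7}:  v_{4} + v_{7} = 2·v_{8}  →  sig = (2;(2))
  P = {2,3,6}:  v_{2} + v_{3} + v_{6} = 0  →  sig = (3;())
  P = {5,8,9}:  v_{5} + v_{8} + v_{9} = 0  →  sig = (3;())
  P = {3,5,8}:  v_{3} + v_{5} + v_{8} = v_{7}  →  sig = (3;(1))
  P = {2,6,7}:  v_{2} + v_{6} + v_{7} = v_{5} + v_{8}  →  sig = (3;(1,1))
  P = {2,6,8,9}:  v_{2} + v_{6} + v_{8} + v_{9} = v_{1}  →  sig = (4;(1))
  P = {2,4,6,9}:  v_{2} + v_{4} + v_{6} + v_{9} = 2·v_{1}  →  sig = (4;(2))

Hence PRS(X_Σ) =
{ (2;(1)) ×3,  (2;(1,1)) ×2,  (2;(1,1,1)),  (2;(1,2)),  (2;(2)),  (3;()) ×2,  (3;(1)),  (3;(1,1)),  (4;(1)),  (4;(2)) }


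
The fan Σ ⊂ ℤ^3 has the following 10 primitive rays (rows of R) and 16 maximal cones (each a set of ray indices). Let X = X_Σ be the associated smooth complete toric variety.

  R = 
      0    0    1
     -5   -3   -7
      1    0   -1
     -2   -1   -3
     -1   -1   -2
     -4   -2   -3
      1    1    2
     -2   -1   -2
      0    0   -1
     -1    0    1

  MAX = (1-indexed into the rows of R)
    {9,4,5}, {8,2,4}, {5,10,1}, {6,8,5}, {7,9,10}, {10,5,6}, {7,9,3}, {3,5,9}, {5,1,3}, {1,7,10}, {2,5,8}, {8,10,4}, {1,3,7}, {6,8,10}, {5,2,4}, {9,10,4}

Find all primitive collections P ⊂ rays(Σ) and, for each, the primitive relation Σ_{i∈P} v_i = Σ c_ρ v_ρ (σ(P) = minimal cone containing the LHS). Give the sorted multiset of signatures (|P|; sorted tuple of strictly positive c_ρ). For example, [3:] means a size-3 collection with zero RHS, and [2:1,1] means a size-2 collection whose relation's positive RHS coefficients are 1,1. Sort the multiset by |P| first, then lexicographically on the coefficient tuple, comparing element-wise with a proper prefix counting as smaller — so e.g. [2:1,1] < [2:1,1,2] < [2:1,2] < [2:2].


25 collections generate NE(X_Σ); each relation:

  • {1,9}:  v_{1} + v_{9} = 0  →  sig = [2:]
  • {3,10}:  v_{3} + v_{10} = 0  →  sig = [2:]
  • {5,7}:  v_{5} + v_{7} = 0  →  sig = [2:]
  • {1,4}:  v_{1} + v_{4} = v_{8}  →  sig = [2:1]
  • {8,9}:  v_{8} + v_{9} = v_{4}  →  sig = [2:1]
  • {1,8}:  v_{1} + v_{8} = v_{5} + v_{10}  →  sig = [2:1,1]
  • {2,7}:  v_{2} + v_{7} = v_{4} + v_{8}  →  sig = [2:1,1]
  • {3,6}:  v_{3} + v_{6} = v_{5} + v_{8}  →  sig = [2:1,1]
  • {3,8}:  v_{3} + v_{8} = v_{5} + v_{9}  →  sig = [2:1,1]
  • {6,7}:  v_{6} + v_{7} = v_{8} + v_{10}  →  sig = [2:1,1]
  • {7,8}:  v_{7} + v_{8} = v_{9} + v_{10}  →  sig = [2:1,1]
  • {2,3}:  v_{2} + v_{3} = v_{4} + 2·v_{5} + v_{9}  →  sig = [2:1,1,2]
  • {1,2}:  v_{1} + v_{2} = v_{5} + 2·v_{8}  →  sig = [2:1,2]
  • {2,9}:  v_{2} + v_{9} = 2·v_{4} + v_{5}  →  sig = [2:1,2]
  • {3,4}:  v_{3} + v_{4} = v_{5} + 2·v_{9}  →  sig = [2:1,2]
  • {4,7}:  v_{4} + v_{7} = 2·v_{9} + v_{10}  →  sig = [2:1,2]
  • {2,6}:  v_{2} + v_{6} = v_{5} + 4·v_{8}  →  sig = [2:1,4]
  • {6,9}:  v_{6} + v_{9} = 2·v_{8}  →  sig = [2:2]
  • {1,6}:  v_{1} + v_{6} = 2·v_{5} + 2·v_{10}  →  sig = [2:2,2]
  • {2,10}:  v_{2} + v_{10} = 3·v_{8}  →  sig = [2:3]
  • {4,6}:  v_{4} + v_{6} = 3·v_{8}  →  sig = [2:3]
  • {4,5,8}:  v_{4} + v_{5} + v_{8} = v_{2}  →  sig = [3:1]
  • {5,8,10}:  v_{5} + v_{8} + v_{10} = v_{6}  →  sig = [3:1]
  • {5,9,10}:  v_{5} + v_{9} + v_{10} = v_{8}  →  sig = [3:1]
  • {4,5,10}:  v_{4} + v_{5} + v_{10} = 2·v_{8}  →  sig = [3:2]

Sorted signature multiset PRS(X):
    [2:]
    [2:]
    [2:]
    [2:1]
    [2:1]
    [2:1,1]
    [2:1,1]
    [2:1,1]
    [2:1,1]
    [2:1,1]
    [2:1,1]
    [2:1,1,2]
    [2:1,2]
    [2:1,2]
    [2:1,2]
    [2:1,2]
    [2:1,4]
    [2:2]
    [2:2,2]
    [2:3]
    [2:3]
    [3:1]
    [3:1]
    [3:1]
    [3:2]


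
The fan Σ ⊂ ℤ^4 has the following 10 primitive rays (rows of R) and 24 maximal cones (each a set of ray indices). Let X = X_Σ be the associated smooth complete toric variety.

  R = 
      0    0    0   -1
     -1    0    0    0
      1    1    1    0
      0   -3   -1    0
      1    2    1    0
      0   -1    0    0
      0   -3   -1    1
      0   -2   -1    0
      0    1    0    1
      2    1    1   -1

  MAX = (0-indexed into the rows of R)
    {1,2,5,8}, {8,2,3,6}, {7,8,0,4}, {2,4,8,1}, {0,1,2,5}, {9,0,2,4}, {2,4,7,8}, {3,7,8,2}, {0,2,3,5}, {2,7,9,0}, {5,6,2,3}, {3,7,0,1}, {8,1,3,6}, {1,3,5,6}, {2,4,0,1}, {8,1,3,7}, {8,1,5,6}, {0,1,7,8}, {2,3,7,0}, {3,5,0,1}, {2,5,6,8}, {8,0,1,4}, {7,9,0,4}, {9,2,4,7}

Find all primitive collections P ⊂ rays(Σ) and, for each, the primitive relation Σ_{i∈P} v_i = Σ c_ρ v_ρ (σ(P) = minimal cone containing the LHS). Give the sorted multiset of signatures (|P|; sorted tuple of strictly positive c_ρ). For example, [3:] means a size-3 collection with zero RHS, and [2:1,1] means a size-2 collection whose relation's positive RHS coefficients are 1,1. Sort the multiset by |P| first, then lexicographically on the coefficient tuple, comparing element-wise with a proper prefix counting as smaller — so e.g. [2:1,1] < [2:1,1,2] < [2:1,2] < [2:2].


Σ has 20 primitive collections:

  P={0,6}:  v_{0} + v_{6} = v_{3}  so sig = [2:1]
  P={4,5}:  v_{4} + v_{5} = v_{2}  so sig = [2:1]
  P={5,7}:  v_{5} + v_{7} = v_{3}  so sig = [2:1]
  P={1,9}:  v_{1} + v_{9} = v_{0} + v_{2}  so sig = [2:1,1]
  P={3,4}:  v_{3} + v_{4} = v_{2} + v_{7}  so sig = [2:1,1]
  P={4,6}:  v_{4} + v_{6} = v_{2} + v_{3} + v_{8}  so sig = [2:1,1,1]
  P={5,9}:  v_{5} + v_{9} = v_{0} + 2·v_{2} + v_{7}  so sig = [2:1,1,2]
  P={6,7}:  v_{6} + v_{7} = 2·v_{3} + v_{8}  so sig = [2:1,2]
  P={8,9}:  v_{8} + v_{9} = 2·v_{4} + v_{7}  so sig = [2:1,2]
  P={3,9}:  v_{3} + v_{9} = v_{0} + 2·v_{2} + 2·v_{7}  so sig = [2:1,2,2]
  P={6,9}:  v_{6} + v_{9} = 2·v_{2} + 2·v_{7}  so sig = [2:2,2]
  P={0,5,8}:  v_{0} + v_{5} + v_{8} = 0  so sig = [3:]
  P={1,4,7}:  v_{1} + v_{4} + v_{7} = 0  so sig = [3:]
  P={0,2,8}:  v_{0} + v_{2} + v_{8} = v_{4}  so sig = [3:1]
  P={0,3,8}:  v_{0} + v_{3} + v_{8} = v_{7}  so sig = [3:1]
  P={1,2,7}:  v_{1} + v_{2} + v_{7} = v_{5}  so sig = [3:1]
  P={3,5,8}:  v_{3} + v_{5} + v_{8} = v_{6}  so sig = [3:1]
  P={1,2,6}:  v_{1} + v_{2} + v_{6} = 3·v_{5} + v_{8}  so sig = [3:1,3]
  P={1,2,3}:  v_{1} + v_{2} + v_{3} = 2·v_{5}  so sig = [3:2]
  P={0,2,4,7}:  v_{0} + v_{2} + v_{4} + v_{7} = v_{9}  so sig = [4:1]

so the primitive-relation signature multiset is
[[2:1], [2:1], [2:1], [2:1,1], [2:1,1], [2:1,1,1], [2:1,1,2], [2:1,2], [2:1,2], [2:1,2,2], [2:2,2], [3:], [3:], [3:1], [3:1], [3:1], [3:1], [3:1,3], [3:2], [4:1]]


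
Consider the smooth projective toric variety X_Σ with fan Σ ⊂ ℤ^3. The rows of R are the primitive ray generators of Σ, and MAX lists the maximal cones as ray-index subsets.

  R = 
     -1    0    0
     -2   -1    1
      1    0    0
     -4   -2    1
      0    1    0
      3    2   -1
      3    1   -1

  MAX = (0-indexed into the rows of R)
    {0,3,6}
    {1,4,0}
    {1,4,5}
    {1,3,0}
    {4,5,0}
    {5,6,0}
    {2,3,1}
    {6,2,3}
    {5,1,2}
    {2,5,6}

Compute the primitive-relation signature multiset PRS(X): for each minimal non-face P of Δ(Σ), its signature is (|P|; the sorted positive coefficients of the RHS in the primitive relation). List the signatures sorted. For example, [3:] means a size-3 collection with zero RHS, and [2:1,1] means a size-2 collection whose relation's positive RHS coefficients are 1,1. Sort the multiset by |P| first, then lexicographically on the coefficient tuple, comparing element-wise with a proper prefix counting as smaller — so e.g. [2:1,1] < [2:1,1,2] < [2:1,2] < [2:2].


Minimal non-faces — 7 found among 7 rays, 10 max cones:

  P={0,2}:  v_{0} + v_{2} = 0  →  sig = [2:]
  P={1,6}:  v_{1} + v_{6} = v_{2}  →  sig = [2:1]
  P={3,5}:  v_{3} + v_{5} = v_{0}  →  sig = [2:1]
  P={4,6}:  v_{4} + v_{6} = v_{5}  →  sig = [2:1]
  P={2,4}:  v_{2} + v_{4} = v_{1} + v_{5}  →  sig = [2:1,1]
  P={3,4}:  v_{3} + v_{4} = 2·v_{0} + v_{1}  →  sig = [2:1,2]
  P={0,1,5}:  v_{0} + v_{1} + v_{5} = v_{4}  →  sig = [3:1]

Signatures (|P|; sorted positive RHS coefficients), sorted:
    |P|=2: 6 collections, coeffs (), (1), (1), (1), (1,1), (1,2)
    |P|=3: 1 collection, coeffs (1)


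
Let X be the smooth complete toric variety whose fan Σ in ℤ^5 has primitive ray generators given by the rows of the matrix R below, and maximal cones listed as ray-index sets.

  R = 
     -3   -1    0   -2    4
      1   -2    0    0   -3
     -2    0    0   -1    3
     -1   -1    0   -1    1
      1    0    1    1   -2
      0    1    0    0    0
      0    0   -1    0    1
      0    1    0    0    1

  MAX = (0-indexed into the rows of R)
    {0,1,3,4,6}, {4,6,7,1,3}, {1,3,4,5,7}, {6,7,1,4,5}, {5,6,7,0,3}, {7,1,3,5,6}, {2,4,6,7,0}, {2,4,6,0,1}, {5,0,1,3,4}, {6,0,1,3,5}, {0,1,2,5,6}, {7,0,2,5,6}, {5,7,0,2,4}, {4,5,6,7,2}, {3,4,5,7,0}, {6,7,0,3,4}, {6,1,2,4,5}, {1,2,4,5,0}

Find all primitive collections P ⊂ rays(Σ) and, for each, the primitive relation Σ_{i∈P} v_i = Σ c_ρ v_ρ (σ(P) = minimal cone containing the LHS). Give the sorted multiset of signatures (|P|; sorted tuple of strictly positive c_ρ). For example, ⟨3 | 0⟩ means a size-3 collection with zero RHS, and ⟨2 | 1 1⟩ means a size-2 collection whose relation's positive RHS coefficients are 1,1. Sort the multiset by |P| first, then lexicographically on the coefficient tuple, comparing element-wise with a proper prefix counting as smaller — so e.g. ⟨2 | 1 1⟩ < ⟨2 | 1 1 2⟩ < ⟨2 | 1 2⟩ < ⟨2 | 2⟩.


Σ has 5 primitive collections:

  • {2,3}:  v_{2} + v_{3} = v_{0}  so sig = ⟨2 | 1⟩
  • {1,2,7}:  v_{1} + v_{2} + v_{7} = v_{3}  so sig = ⟨3 | 1⟩
  • {0,1,7}:  v_{0} + v_{1} + v_{7} = 2·v_{3}  so sig = ⟨3 | 2⟩
  • {3,4,5,6}:  v_{3} + v_{4} + v_{5} + v_{6} = 0  so sig = ⟨4 | 0⟩
  • {0,4,5,6}:  v_{0} + v_{4} + v_{5} + v_{6} = v_{2}  so sig = ⟨4 | 1⟩

Hence PRS(X_Σ) =
{ ⟨2 | 1⟩,  ⟨3 | 1⟩,  ⟨3 | 2⟩,  ⟨4 | 0⟩,  ⟨4 | 1⟩ }


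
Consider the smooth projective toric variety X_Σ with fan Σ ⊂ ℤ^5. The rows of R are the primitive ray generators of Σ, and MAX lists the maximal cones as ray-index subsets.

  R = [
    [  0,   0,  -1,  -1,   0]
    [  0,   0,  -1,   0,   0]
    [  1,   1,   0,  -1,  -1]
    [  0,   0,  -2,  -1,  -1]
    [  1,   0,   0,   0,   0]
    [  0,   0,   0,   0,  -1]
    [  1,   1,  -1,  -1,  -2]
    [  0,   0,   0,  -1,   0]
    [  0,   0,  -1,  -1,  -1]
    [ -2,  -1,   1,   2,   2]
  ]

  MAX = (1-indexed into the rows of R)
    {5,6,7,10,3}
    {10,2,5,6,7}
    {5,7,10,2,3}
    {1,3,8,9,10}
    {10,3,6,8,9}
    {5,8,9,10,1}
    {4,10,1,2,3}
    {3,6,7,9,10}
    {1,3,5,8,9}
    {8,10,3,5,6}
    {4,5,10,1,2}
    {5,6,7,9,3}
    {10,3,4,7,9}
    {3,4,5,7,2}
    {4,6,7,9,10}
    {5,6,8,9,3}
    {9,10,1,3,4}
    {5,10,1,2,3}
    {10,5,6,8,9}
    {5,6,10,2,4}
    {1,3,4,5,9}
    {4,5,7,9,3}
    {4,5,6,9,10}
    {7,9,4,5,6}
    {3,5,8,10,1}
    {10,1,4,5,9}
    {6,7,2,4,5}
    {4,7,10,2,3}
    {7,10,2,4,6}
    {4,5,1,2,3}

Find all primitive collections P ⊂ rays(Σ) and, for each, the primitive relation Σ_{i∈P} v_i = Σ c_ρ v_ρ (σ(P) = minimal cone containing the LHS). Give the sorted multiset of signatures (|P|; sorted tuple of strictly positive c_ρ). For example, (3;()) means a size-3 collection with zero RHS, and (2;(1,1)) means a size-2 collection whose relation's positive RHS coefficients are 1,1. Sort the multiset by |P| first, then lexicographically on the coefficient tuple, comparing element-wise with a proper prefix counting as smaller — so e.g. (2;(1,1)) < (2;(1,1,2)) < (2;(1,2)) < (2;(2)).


Δ(Σ) — 10 vertices, 12 min non-faces:

  P = {1,6}:  v_{1} + v_{6} = v_{9} ; sig = (2;(1))
  P = {2,8}:  v_{2} + v_{8} = v_{1} ; sig = (2;(1))
  P = {2,9}:  v_{2} + v_{9} = v_{4} ; sig = (2;(1))
  P = {1,7}:  v_{1} + v_{7} = v_{3} + v_{4} ; sig = (2;(1,1))
  P = {4,8}:  v_{4} + v_{8} = v_{1} + v_{9} ; sig = (2;(1,1))
  P = {7,8}:  v_{7} + v_{8} = v_{3} + v_{9} ; sig = (2;(1,1))
  P = {2,3,6}:  v_{2} + v_{3} + v_{6} = v_{7} ; sig = (3;(1))
  P = {3,4,6}:  v_{3} + v_{4} + v_{6} = v_{7} + v_{9} ; sig = (3;(1,1))
  P = {3,5,9,10}:  v_{3} + v_{5} + v_{9} + v_{10} = 0 ; sig = (4;())
  P = {3,4,5,10}:  v_{3} + v_{4} + v_{5} + v_{10} = v_{2} ; sig = (4;(1))
  P = {5,7,9,10}:  v_{5} + v_{7} + v_{9} + v_{10} = v_{2} + v_{6} ; sig = (4;(1,1))
  P = {4,5,7,10}:  v_{4} + v_{5} + v_{7} + v_{10} = 2·v_{2} + v_{6} ; sig = (4;(1,2))

so the primitive-relation signature multiset is
[(2;(1)), (2;(1)), (2;(1)), (2;(1,1)), (2;(1,1)), (2;(1,1)), (3;(1)), (3;(1,1)), (4;()), (4;(1)), (4;(1,1)), (4;(1,2))]


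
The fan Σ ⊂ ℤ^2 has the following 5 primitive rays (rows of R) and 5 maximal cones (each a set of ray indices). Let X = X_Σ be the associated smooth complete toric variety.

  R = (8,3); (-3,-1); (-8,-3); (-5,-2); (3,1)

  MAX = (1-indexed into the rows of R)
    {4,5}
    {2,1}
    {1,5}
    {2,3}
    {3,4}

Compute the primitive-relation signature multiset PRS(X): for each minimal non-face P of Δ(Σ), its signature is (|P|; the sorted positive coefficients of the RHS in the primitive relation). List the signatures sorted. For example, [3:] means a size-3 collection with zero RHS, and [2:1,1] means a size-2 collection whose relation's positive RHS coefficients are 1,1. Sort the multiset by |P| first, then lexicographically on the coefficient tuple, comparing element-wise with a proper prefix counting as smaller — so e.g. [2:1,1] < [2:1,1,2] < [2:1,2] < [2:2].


5 collections generate NE(X_Σ); each relation:

  P = {1,3}:  v_{1} + v_{3} = 0 ; sig = [2:]
  P = {2,5}:  v_{2} + v_{5} = 0 ; sig = [2:]
  P = {1,4}:  v_{1} + v_{4} = v_{5} ; sig = [2:1]
  P = {2,4}:  v_{2} + v_{4} = v_{3} ; sig = [2:1]
  P = {3,5}:  v_{3} + v_{5} = v_{4} ; sig = [2:1]

Signatures (|P|; sorted positive RHS coefficients), sorted:
    [2:]
    [2:]
    [2:1]
    [2:1]
    [2:1]


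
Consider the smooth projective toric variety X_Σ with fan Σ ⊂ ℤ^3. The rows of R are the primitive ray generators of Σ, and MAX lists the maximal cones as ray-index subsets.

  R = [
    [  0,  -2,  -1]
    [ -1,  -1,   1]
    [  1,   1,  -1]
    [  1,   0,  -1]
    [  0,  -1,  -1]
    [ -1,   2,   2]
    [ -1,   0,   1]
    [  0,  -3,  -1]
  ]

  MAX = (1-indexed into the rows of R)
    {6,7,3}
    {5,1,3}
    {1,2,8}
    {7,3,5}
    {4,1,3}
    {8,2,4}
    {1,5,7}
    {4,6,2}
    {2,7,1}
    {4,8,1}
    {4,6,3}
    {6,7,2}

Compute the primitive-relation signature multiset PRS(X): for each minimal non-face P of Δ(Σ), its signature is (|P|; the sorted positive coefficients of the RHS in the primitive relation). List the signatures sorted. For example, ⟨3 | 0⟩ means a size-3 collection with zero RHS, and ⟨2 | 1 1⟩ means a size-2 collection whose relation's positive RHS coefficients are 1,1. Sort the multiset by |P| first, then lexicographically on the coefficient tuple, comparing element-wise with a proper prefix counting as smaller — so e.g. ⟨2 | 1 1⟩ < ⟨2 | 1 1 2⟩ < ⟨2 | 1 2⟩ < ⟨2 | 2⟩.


Σ has 12 primitive collections:

  P = {2,3}:  v_{2} + v_{3} = 0  ⇒ sig = ⟨2 | 0⟩
  P = {4,7}:  v_{4} + v_{7} = 0  ⇒ sig = ⟨2 | 0⟩
  P = {1,6}:  v_{1} + v_{6} = v_{7}  ⇒ sig = ⟨2 | 1⟩
  P = {6,8}:  v_{6} + v_{8} = v_{2}  ⇒ sig = ⟨2 | 1⟩
  P = {2,5}:  v_{2} + v_{5} = v_{1} + v_{7}  ⇒ sig = ⟨2 | 1 1⟩
  P = {3,8}:  v_{3} + v_{8} = v_{1} + v_{4}  ⇒ sig = ⟨2 | 1 1⟩
  P = {4,5}:  v_{4} + v_{5} = v_{1} + v_{3}  ⇒ sig = ⟨2 | 1 1⟩
  P = {7,8}:  v_{7} + v_{8} = v_{1} + v_{2}  ⇒ sig = ⟨2 | 1 1⟩
  P = {5,6}:  v_{5} + v_{6} = v_{3} + 2·v_{7}  ⇒ sig = ⟨2 | 1 2⟩
  P = {5,8}:  v_{5} + v_{8} = 2·v_{1}  ⇒ sig = ⟨2 | 2⟩
  P = {1,2,4}:  v_{1} + v_{2} + v_{4} = v_{8}  ⇒ sig = ⟨3 | 1⟩
  P = {1,3,7}:  v_{1} + v_{3} + v_{7} = v_{5}  ⇒ sig = ⟨3 | 1⟩

so the primitive-relation signature multiset is
[⟨2 | 0⟩, ⟨2 | 0⟩, ⟨2 | 1⟩, ⟨2 | 1⟩, ⟨2 | 1 1⟩, ⟨2 | 1 1⟩, ⟨2 | 1 1⟩, ⟨2 | 1 1⟩, ⟨2 | 1 2⟩, ⟨2 | 2⟩, ⟨3 | 1⟩, ⟨3 | 1⟩]


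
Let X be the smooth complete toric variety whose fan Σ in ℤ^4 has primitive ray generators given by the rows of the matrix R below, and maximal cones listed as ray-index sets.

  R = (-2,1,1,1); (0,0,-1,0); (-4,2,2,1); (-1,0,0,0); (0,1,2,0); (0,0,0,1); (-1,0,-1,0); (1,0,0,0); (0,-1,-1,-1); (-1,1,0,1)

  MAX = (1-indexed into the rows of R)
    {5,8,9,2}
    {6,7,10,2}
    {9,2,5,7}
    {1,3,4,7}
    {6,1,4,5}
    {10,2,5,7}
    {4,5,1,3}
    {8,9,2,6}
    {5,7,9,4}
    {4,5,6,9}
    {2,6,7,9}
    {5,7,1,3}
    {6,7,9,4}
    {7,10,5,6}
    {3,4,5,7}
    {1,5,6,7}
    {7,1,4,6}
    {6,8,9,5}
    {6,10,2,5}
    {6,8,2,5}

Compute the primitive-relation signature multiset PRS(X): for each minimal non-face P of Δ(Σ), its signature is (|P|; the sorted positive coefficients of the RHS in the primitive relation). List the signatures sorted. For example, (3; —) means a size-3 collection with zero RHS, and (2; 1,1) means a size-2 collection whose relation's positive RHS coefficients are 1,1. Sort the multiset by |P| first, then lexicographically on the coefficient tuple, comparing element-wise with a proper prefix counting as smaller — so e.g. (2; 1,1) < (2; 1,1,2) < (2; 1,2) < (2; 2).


The 20 primitive collections of Σ (r=10, n=4):

  {4,8}:  v_{4} + v_{8} = 0  ⟹  sig = (2; —)
  {2,4}:  v_{2} + v_{4} = v_{7}  ⟹  sig = (2; 1)
  {7,8}:  v_{7} + v_{8} = v_{2}  ⟹  sig = (2; 1)
  {9,10}:  v_{9} + v_{10} = v_{7}  ⟹  sig = (2; 1)
  {1,8}:  v_{1} + v_{8} = v_{5} + v_{6} + v_{7}  ⟹  sig = (2; 1,1,1)
  {3,8}:  v_{3} + v_{8} = v_{1} + v_{5} + v_{7}  ⟹  sig = (2; 1,1,1)
  {1,2}:  v_{1} + v_{2} = v_{5} + v_{6} + 2·v_{7}  ⟹  sig = (2; 1,1,2)
  {2,3}:  v_{2} + v_{3} = v_{1} + v_{5} + 2·v_{7}  ⟹  sig = (2; 1,1,2)
  {4,10}:  v_{4} + v_{10} = v_{5} + v_{6} + 2·v_{7}  ⟹  sig = (2; 1,1,2)
  {8,10}:  v_{8} + v_{10} = 2·v_{2} + v_{5} + v_{6}  ⟹  sig = (2; 1,1,2)
  {3,10}:  v_{3} + v_{10} = v_{1} + 2·v_{5} + v_{6} + 3·v_{7}  ⟹  sig = (2; 1,1,2,3)
  {3,9}:  v_{3} + v_{9} = 3·v_{4} + v_{5} + v_{7}  ⟹  sig = (2; 1,1,3)
  {1,9}:  v_{1} + v_{9} = 2·v_{4}  ⟹  sig = (2; 2)
  {3,6}:  v_{3} + v_{6} = 2·v_{1}  ⟹  sig = (2; 2)
  {1,10}:  v_{1} + v_{10} = 2·v_{5} + 2·v_{6} + 3·v_{7}  ⟹  sig = (2; 2,2,3)
  {2,5,6,9}:  v_{2} + v_{5} + v_{6} + v_{9} = 0  ⟹  sig = (4; —)
  {1,4,5,7}:  v_{1} + v_{4} + v_{5} + v_{7} = v_{3}  ⟹  sig = (4; 1)
  {2,5,6,7}:  v_{2} + v_{5} + v_{6} + v_{7} = v_{10}  ⟹  sig = (4; 1)
  {4,5,6,7}:  v_{4} + v_{5} + v_{6} + v_{7} = v_{1}  ⟹  sig = (4; 1)
  {5,6,7,9}:  v_{5} + v_{6} + v_{7} + v_{9} = v_{4}  ⟹  sig = (4; 1)

Sorted signature multiset PRS(X):
{ (2; —),  (2; 1) ×3,  (2; 1,1,1) ×2,  (2; 1,1,2) ×4,  (2; 1,1,2,3),  (2; 1,1,3),  (2; 2) ×2,  (2; 2,2,3),  (4; —),  (4; 1) ×4 }


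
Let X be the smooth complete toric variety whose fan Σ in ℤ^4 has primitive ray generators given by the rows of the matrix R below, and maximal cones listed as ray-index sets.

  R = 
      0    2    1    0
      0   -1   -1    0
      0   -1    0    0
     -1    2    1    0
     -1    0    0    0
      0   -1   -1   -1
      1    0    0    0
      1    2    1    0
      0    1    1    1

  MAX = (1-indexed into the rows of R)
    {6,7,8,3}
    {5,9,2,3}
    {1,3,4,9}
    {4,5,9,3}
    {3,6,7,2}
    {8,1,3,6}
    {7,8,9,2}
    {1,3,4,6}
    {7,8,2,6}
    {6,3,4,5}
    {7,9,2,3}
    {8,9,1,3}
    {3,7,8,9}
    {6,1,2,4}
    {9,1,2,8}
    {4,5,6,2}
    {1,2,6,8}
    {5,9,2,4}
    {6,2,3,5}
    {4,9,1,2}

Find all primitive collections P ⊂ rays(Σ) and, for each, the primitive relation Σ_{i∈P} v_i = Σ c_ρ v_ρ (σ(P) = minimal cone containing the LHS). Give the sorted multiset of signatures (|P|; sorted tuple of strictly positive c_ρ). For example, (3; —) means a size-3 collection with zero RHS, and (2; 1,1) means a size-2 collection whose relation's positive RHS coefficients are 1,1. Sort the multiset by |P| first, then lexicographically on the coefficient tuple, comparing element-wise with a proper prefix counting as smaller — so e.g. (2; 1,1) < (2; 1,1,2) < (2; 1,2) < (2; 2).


Δ(Σ) — 9 vertices, 10 min non-faces:

  {5,7}:  v_{5} + v_{7} = 0  so sig = (2; —)
  {6,9}:  v_{6} + v_{9} = 0  so sig = (2; —)
  {1,5}:  v_{1} + v_{5} = v_{4}  so sig = (2; 1)
  {1,7}:  v_{1} + v_{7} = v_{8}  so sig = (2; 1)
  {4,7}:  v_{4} + v_{7} = v_{1}  so sig = (2; 1)
  {5,8}:  v_{5} + v_{8} = v_{1}  so sig = (2; 1)
  {4,8}:  v_{4} + v_{8} = 2·v_{1}  so sig = (2; 2)
  {1,2,3}:  v_{1} + v_{2} + v_{3} = 0  so sig = (3; —)
  {2,3,4}:  v_{2} + v_{3} + v_{4} = v_{5}  so sig = (3; 1)
  {2,3,8}:  v_{2} + v_{3} + v_{8} = v_{7}  so sig = (3; 1)

Hence PRS(X_Σ) =
[(2; —), (2; —), (2; 1), (2; 1), (2; 1), (2; 1), (2; 2), (3; —), (3; 1), (3; 1)]


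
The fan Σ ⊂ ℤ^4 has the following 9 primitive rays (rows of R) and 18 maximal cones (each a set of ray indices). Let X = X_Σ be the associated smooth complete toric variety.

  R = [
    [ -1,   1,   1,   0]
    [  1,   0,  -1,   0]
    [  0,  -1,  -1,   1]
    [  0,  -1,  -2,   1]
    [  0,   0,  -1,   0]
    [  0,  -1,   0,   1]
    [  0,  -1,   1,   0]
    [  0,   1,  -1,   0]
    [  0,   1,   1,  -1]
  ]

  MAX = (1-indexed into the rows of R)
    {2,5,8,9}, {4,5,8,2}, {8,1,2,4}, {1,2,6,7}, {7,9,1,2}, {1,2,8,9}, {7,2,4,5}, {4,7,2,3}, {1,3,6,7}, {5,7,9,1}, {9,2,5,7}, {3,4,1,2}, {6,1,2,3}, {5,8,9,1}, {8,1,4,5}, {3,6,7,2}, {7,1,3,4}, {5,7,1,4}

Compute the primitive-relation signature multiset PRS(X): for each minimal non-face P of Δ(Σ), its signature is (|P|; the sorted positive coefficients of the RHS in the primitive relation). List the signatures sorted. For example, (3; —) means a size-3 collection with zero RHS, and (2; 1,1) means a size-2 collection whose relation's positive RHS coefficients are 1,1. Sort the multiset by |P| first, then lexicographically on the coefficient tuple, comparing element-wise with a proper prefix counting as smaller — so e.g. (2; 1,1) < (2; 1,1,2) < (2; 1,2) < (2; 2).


The 12 primitive collections of Σ (r=9, n=4):

  P = {3,9}:  v_{3} + v_{9} = 0  ⇒ sig = (2; —)
  P = {7,8}:  v_{7} + v_{8} = 0  ⇒ sig = (2; —)
  P = {3,5}:  v_{3} + v_{5} = v_{4}  ⇒ sig = (2; 1)
  P = {4,9}:  v_{4} + v_{9} = v_{5}  ⇒ sig = (2; 1)
  P = {5,6}:  v_{5} + v_{6} = v_{3}  ⇒ sig = (2; 1)
  P = {3,8}:  v_{3} + v_{8} = v_{1} + v_{2} + v_{4}  ⇒ sig = (2; 1,1,1)
  P = {6,8}:  v_{6} + v_{8} = v_{1} + v_{2} + v_{3}  ⇒ sig = (2; 1,1,1)
  P = {6,9}:  v_{6} + v_{9} = v_{1} + v_{2} + v_{7}  ⇒ sig = (2; 1,1,1)
  P = {4,6}:  v_{4} + v_{6} = 2·v_{3}  ⇒ sig = (2; 2)
  P = {1,2,5}:  v_{1} + v_{2} + v_{5} = v_{8}  ⇒ sig = (3; 1)
  P = {1,2,3,7}:  v_{1} + v_{2} + v_{3} + v_{7} = v_{6}  ⇒ sig = (4; 1)
  P = {1,2,4,7}:  v_{1} + v_{2} + v_{4} + v_{7} = v_{3}  ⇒ sig = (4; 1)

Sorted signature multiset PRS(X):
[(2; —), (2; —), (2; 1), (2; 1), (2; 1), (2; 1,1,1), (2; 1,1,1), (2; 1,1,1), (2; 2), (3; 1), (4; 1), (4; 1)]


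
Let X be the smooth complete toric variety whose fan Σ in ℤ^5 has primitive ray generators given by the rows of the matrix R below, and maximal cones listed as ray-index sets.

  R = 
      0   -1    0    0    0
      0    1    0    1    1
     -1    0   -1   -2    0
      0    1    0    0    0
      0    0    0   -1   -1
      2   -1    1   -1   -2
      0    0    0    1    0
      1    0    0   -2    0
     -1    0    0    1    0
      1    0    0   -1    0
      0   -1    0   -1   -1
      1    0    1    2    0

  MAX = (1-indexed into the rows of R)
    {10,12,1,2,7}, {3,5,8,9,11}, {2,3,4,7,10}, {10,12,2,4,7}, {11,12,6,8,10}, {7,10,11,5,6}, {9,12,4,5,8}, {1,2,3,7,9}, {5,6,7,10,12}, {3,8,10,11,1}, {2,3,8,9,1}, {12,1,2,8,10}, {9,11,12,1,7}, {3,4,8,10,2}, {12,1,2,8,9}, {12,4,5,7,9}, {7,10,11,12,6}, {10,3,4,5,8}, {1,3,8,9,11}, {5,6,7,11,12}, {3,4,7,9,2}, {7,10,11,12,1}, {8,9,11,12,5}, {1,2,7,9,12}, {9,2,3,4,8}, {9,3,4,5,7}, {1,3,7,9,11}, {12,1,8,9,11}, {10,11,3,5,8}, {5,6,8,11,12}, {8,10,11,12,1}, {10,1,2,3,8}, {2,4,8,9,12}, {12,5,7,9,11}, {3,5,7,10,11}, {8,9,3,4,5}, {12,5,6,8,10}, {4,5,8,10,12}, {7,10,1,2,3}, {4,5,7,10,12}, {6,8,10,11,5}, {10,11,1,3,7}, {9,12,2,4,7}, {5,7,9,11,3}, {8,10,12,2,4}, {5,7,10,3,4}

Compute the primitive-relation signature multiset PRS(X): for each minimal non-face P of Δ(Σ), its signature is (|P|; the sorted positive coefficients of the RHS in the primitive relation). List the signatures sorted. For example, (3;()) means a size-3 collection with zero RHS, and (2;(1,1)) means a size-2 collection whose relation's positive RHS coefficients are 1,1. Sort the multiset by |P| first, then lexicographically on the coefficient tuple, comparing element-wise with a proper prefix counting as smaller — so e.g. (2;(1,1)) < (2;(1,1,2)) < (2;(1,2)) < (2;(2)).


Minimal non-faces — 14 found among 12 rays, 46 max cones:

  P = {1,4}:  v_{1} + v_{4} = 0  →  sig = (2;())
  P = {2,11}:  v_{2} + v_{11} = 0  →  sig = (2;())
  P = {3,12}:  v_{3} + v_{12} = 0  →  sig = (2;())
  P = {9,10}:  v_{9} + v_{10} = 0  →  sig = (2;())
  P = {1,5}:  v_{1} + v_{5} = v_{11}  →  sig = (2;(1))
  P = {2,5}:  v_{2} + v_{5} = v_{4}  →  sig = (2;(1))
  P = {4,11}:  v_{4} + v_{11} = v_{5}  →  sig = (2;(1))
  P = {7,8}:  v_{7} + v_{8} = v_{10}  →  sig = (2;(1))
  P = {2,6}:  v_{2} + v_{6} = v_{5} + v_{10} + v_{12}  →  sig = (2;(1,1,1))
  P = {3,6}:  v_{3} + v_{6} = v_{5} + v_{10} + v_{11}  →  sig = (2;(1,1,1))
  P = {6,9}:  v_{6} + v_{9} = v_{5} + v_{11} + v_{12}  →  sig = (2;(1,1,1))
  P = {1,6}:  v_{1} + v_{6} = v_{10} + 2·v_{11} + v_{12}  →  sig = (2;(1,1,2))
  P = {4,6}:  v_{4} + v_{6} = 2·v_{5} + v_{10} + v_{12}  →  sig = (2;(1,1,2))
  P = {5,10,11,12}:  v_{5} + v_{10} + v_{11} + v_{12} = v_{6}  →  sig = (4;(1))

Signatures (|P|; sorted positive RHS coefficients), sorted:
    (2;())
    (2;())
    (2;())
    (2;())
    (2;(1))
    (2;(1))
    (2;(1))
    (2;(1))
    (2;(1,1,1))
    (2;(1,1,1))
    (2;(1,1,1))
    (2;(1,1,2))
    (2;(1,1,2))
    (4;(1))


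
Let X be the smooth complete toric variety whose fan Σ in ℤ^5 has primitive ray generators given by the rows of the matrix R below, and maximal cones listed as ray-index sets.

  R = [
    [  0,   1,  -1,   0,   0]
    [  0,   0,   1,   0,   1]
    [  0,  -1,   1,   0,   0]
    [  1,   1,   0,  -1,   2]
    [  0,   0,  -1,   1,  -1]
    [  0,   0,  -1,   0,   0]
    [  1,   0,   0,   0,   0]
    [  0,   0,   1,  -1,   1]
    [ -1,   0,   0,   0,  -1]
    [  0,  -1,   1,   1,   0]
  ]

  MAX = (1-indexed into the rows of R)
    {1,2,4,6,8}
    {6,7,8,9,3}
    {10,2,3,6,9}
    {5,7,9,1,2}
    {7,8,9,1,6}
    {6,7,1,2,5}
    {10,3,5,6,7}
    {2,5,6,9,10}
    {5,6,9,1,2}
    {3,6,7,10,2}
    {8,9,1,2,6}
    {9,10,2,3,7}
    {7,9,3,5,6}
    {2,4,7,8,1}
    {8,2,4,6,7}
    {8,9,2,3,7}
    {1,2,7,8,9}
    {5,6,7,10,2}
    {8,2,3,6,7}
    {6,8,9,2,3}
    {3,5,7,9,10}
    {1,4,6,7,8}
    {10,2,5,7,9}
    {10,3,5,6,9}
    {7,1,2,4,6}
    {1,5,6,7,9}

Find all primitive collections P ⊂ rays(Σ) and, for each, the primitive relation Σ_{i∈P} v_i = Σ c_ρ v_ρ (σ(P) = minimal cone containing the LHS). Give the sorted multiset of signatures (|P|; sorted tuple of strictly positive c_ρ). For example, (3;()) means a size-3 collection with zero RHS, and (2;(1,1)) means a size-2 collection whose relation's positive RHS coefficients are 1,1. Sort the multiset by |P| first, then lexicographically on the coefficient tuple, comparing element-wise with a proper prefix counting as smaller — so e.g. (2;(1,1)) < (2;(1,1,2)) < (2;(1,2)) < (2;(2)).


|primitive collections| = 12. Relations:

  P={1,3}:  v_{1} + v_{3} = 0  →  sig = (2;())
  P={5,8}:  v_{5} + v_{8} = 0  →  sig = (2;())
  P={1,10}:  v_{1} + v_{10} = v_{2} + v_{5}  →  sig = (2;(1,1))
  P={4,9}:  v_{4} + v_{9} = v_{1} + v_{8}  →  sig = (2;(1,1))
  P={8,10}:  v_{8} + v_{10} = v_{2} + v_{3}  →  sig = (2;(1,1))
  P={3,4}:  v_{3} + v_{4} = v_{2} + v_{6} + v_{7} + v_{8}  →  sig = (2;(1,1,1,1))
  P={4,5}:  v_{4} + v_{5} = v_{1} + v_{2} + v_{6} + v_{7}  →  sig = (2;(1,1,1,1))
  P={4,10}:  v_{4} + v_{10} = 2·v_{2} + v_{6} + v_{7}  →  sig = (2;(1,1,2))
  P={2,3,5}:  v_{2} + v_{3} + v_{5} = v_{10}  →  sig = (3;(1))
  P={2,6,7,9}:  v_{2} + v_{6} + v_{7} + v_{9} = 0  →  sig = (4;())
  P={6,7,9,10}:  v_{6} + v_{7} + v_{9} + v_{10} = v_{3} + v_{5}  →  sig = (4;(1,1))
  P={1,2,6,7,8}:  v_{1} + v_{2} + v_{6} + v_{7} + v_{8} = v_{4}  →  sig = (5;(1))

Sorted signature multiset PRS(X):
[(2;()), (2;()), (2;(1,1)), (2;(1,1)), (2;(1,1)), (2;(1,1,1,1)), (2;(1,1,1,1)), (2;(1,1,2)), (3;(1)), (4;()), (4;(1,1)), (5;(1))]


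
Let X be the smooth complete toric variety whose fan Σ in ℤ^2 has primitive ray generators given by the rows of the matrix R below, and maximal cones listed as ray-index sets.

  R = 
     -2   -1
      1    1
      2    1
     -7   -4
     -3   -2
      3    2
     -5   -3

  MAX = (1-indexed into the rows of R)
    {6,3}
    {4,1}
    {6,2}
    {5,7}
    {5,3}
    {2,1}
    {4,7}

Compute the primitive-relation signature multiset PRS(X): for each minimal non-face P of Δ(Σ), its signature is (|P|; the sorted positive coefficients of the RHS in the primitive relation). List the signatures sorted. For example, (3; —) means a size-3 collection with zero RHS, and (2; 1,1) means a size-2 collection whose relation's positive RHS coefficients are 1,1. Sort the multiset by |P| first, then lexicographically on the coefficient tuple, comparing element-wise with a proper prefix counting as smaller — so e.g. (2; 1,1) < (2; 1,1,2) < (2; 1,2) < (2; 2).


|primitive collections| = 14. Relations:

  P={1,3}:  v_{1} + v_{3} = 0  so sig = (2; —)
  P={5,6}:  v_{5} + v_{6} = 0  so sig = (2; —)
  P={1,5}:  v_{1} + v_{5} = v_{7}  so sig = (2; 1)
  P={1,6}:  v_{1} + v_{6} = v_{2}  so sig = (2; 1)
  P={1,7}:  v_{1} + v_{7} = v_{4}  so sig = (2; 1)
  P={2,3}:  v_{2} + v_{3} = v_{6}  so sig = (2; 1)
  P={2,5}:  v_{2} + v_{5} = v_{1}  so sig = (2; 1)
  P={3,4}:  v_{3} + v_{4} = v_{7}  so sig = (2; 1)
  P={3,7}:  v_{3} + v_{7} = v_{5}  so sig = (2; 1)
  P={6,7}:  v_{6} + v_{7} = v_{1}  so sig = (2; 1)
  P={2,7}:  v_{2} + v_{7} = 2·v_{1}  so sig = (2; 2)
  P={4,5}:  v_{4} + v_{5} = 2·v_{7}  so sig = (2; 2)
  P={4,6}:  v_{4} + v_{6} = 2·v_{1}  so sig = (2; 2)
  P={2,4}:  v_{2} + v_{4} = 3·v_{1}  so sig = (2; 3)

Signatures (|P|; sorted positive RHS coefficients), sorted:
    (2; —)
    (2; —)
    (2; 1)
    (2; 1)
    (2; 1)
    (2; 1)
    (2; 1)
    (2; 1)
    (2; 1)
    (2; 1)
    (2; 2)
    (2; 2)
    (2; 2)
    (2; 3)


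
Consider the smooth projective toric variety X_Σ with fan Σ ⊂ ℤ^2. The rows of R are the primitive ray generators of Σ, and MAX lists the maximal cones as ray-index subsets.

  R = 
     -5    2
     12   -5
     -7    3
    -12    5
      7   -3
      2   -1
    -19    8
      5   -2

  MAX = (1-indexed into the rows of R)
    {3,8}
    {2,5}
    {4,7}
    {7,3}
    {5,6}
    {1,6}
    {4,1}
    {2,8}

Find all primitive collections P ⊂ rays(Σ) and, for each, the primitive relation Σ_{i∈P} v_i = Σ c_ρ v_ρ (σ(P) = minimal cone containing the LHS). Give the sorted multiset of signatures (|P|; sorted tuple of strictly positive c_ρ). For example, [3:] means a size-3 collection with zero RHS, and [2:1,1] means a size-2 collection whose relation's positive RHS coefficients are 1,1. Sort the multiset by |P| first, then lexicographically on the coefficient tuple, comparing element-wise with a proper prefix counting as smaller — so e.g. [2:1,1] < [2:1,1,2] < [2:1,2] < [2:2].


20 collections generate NE(X_Σ); each relation:

  • {1,8}:  v_{1} + v_{8} = 0  →  sig = [2:]
  • {2,4}:  v_{2} + v_{4} = 0  →  sig = [2:]
  • {3,5}:  v_{3} + v_{5} = 0  →  sig = [2:]
  • {1,2}:  v_{1} + v_{2} = v_{5}  →  sig = [2:1]
  • {1,3}:  v_{1} + v_{3} = v_{4}  →  sig = [2:1]
  • {1,5}:  v_{1} + v_{5} = v_{6}  →  sig = [2:1]
  • {2,3}:  v_{2} + v_{3} = v_{8}  →  sig = [2:1]
  • {2,7}:  v_{2} + v_{7} = v_{3}  →  sig = [2:1]
  • {3,4}:  v_{3} + v_{4} = v_{7}  →  sig = [2:1]
  • {3,6}:  v_{3} + v_{6} = v_{1}  →  sig = [2:1]
  • {4,5}:  v_{4} + v_{5} = v_{1}  →  sig = [2:1]
  • {4,8}:  v_{4} + v_{8} = v_{3}  →  sig = [2:1]
  • {5,7}:  v_{5} + v_{7} = v_{4}  →  sig = [2:1]
  • {5,8}:  v_{5} + v_{8} = v_{2}  →  sig = [2:1]
  • {6,8}:  v_{6} + v_{8} = v_{5}  →  sig = [2:1]
  • {6,7}:  v_{6} + v_{7} = v_{1} + v_{4}  →  sig = [2:1,1]
  • {1,7}:  v_{1} + v_{7} = 2·v_{4}  →  sig = [2:2]
  • {2,6}:  v_{2} + v_{6} = 2·v_{5}  →  sig = [2:2]
  • {4,6}:  v_{4} + v_{6} = 2·v_{1}  →  sig = [2:2]
  • {7,8}:  v_{7} + v_{8} = 2·v_{3}  →  sig = [2:2]

Sorted signature multiset PRS(X):
    [2:]
    [2:]
    [2:]
    [2:1]
    [2:1]
    [2:1]
    [2:1]
    [2:1]
    [2:1]
    [2:1]
    [2:1]
    [2:1]
    [2:1]
    [2:1]
    [2:1]
    [2:1,1]
    [2:2]
    [2:2]
    [2:2]
    [2:2]


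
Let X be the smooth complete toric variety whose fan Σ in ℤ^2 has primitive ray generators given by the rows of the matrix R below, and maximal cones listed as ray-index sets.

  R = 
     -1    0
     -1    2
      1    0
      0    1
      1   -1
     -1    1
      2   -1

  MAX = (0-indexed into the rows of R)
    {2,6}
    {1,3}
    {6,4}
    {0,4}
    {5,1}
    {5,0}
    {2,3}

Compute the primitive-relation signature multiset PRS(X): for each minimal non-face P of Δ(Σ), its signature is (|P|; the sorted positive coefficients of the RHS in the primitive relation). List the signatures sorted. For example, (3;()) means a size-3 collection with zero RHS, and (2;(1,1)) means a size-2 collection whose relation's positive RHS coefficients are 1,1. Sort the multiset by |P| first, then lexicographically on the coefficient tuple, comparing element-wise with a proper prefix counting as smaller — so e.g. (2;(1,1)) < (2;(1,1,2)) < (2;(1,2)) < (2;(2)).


Primitive collections (14):

  P = {0,2}:  v_{0} + v_{2} = 0  →  sig = (2;())
  P = {4,5}:  v_{4} + v_{5} = 0  →  sig = (2;())
  P = {0,3}:  v_{0} + v_{3} = v_{5}  →  sig = (2;(1))
  P = {0,6}:  v_{0} + v_{6} = v_{4}  →  sig = (2;(1))
  P = {1,4}:  v_{1} + v_{4} = v_{3}  →  sig = (2;(1))
  P = {2,4}:  v_{2} + v_{4} = v_{6}  →  sig = (2;(1))
  P = {2,5}:  v_{2} + v_{5} = v_{3}  →  sig = (2;(1))
  P = {3,4}:  v_{3} + v_{4} = v_{2}  →  sig = (2;(1))
  P = {3,5}:  v_{3} + v_{5} = v_{1}  →  sig = (2;(1))
  P = {5,6}:  v_{5} + v_{6} = v_{2}  →  sig = (2;(1))
  P = {1,6}:  v_{1} + v_{6} = v_{2} + v_{3}  →  sig = (2;(1,1))
  P = {0,1}:  v_{0} + v_{1} = 2·v_{5}  →  sig = (2;(2))
  P = {1,2}:  v_{1} + v_{2} = 2·v_{3}  →  sig = (2;(2))
  P = {3,6}:  v_{3} + v_{6} = 2·v_{2}  →  sig = (2;(2))

so the primitive-relation signature multiset is
{ (2;()) ×2,  (2;(1)) ×8,  (2;(1,1)),  (2;(2)) ×3 }


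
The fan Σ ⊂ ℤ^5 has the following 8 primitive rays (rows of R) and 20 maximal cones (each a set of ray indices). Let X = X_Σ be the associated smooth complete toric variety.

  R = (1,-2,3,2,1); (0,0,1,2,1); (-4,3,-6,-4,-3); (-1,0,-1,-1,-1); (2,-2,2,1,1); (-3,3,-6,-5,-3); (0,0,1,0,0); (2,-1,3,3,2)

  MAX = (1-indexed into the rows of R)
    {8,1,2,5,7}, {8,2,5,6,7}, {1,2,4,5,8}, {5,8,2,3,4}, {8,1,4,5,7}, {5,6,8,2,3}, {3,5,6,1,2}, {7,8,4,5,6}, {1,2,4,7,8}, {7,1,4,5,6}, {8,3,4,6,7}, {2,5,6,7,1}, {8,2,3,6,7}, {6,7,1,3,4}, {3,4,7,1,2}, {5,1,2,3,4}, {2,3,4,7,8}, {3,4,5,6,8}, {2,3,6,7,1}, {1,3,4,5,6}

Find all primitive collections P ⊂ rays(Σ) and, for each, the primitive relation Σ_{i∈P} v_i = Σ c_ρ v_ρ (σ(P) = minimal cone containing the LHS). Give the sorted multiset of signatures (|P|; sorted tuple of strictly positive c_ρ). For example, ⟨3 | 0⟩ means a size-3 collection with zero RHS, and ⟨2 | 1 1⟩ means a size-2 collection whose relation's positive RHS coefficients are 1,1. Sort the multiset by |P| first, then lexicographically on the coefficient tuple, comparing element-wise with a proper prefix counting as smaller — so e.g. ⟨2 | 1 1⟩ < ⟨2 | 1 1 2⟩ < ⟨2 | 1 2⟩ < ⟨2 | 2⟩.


The 5 primitive collections of Σ (r=8, n=5):

  P = {1,6,8}:  v_{1} + v_{6} + v_{8} = 0  ⇒ sig = ⟨3 | 0⟩
  P = {2,4,6}:  v_{2} + v_{4} + v_{6} = v_{3}  ⇒ sig = ⟨3 | 1⟩
  P = {1,3,8}:  v_{1} + v_{3} + v_{8} = v_{2} + v_{4}  ⇒ sig = ⟨3 | 1 1⟩
  P = {3,5,7}:  v_{3} + v_{5} + v_{7} = v_{1} + v_{6}  ⇒ sig = ⟨3 | 1 1⟩
  P = {2,4,5,7}:  v_{2} + v_{4} + v_{5} + v_{7} = v_{1}  ⇒ sig = ⟨4 | 1⟩

so the primitive-relation signature multiset is
    ⟨3 | 0⟩
    ⟨3 | 1⟩
    ⟨3 | 1 1⟩
    ⟨3 | 1 1⟩
    ⟨4 | 1⟩
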